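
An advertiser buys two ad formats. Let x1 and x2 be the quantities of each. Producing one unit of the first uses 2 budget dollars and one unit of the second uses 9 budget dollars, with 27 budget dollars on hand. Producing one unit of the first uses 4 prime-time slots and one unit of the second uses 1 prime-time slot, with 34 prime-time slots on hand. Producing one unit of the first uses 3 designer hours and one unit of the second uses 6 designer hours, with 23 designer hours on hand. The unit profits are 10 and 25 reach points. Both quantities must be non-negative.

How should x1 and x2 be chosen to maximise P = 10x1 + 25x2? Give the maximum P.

x1 = 3, x2 = 7/3, maximum P = 265/3

At the optimal vertex, 2x1 + 9x2 = 27 and 3x1 + 6x2 = 23.
Solving simultaneously gives x1 = 3, x2 = 7/3.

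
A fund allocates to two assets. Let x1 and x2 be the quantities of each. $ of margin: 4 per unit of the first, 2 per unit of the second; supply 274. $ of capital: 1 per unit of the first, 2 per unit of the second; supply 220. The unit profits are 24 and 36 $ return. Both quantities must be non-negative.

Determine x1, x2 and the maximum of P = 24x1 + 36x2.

Vertices and P = 24x1 + 36x2:
  (0, 0) → P = 0
  (0, 110) → P = 3960
  (137/2, 0) → P = 1644
  (18, 101) → P = 4068

x1 = 18, x2 = 101, maximum P = 4068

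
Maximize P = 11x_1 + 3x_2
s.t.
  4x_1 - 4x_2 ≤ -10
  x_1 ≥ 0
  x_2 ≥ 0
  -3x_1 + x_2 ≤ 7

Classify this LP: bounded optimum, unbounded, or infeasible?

unbounded

From the feasible point (0, 5/2), moving in the direction (4, 4) keeps every constraint satisfied while P increases without bound.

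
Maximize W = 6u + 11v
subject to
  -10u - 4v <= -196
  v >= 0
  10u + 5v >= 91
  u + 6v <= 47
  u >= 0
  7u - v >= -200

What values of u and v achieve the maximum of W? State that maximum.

Vertices and W = 6u + 11v:
  (98/5, 0) → W = 588/5
  (247/14, 137/28) → W = 4471/28
  (47, 0) → W = 282

u = 47, v = 0, maximum W = 282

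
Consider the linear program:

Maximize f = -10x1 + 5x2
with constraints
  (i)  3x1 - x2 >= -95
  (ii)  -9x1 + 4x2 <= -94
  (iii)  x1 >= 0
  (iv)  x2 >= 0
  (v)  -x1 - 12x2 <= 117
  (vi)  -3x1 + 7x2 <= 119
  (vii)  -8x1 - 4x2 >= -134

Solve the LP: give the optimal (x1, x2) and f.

Vertices and f = -10x1 + 5x2:
  (94/9, 0) → f = -940/9
  (228/17, 227/34) → f = -3425/34
  (67/4, 0) → f = -335/2

The binding constraints are -9x1 + 4x2 = -94 and -8x1 - 4x2 = -134.
Solving simultaneously gives x1 = 228/17, x2 = 227/34.

x1 = 228/17, x2 = 227/34, maximum f = -3425/34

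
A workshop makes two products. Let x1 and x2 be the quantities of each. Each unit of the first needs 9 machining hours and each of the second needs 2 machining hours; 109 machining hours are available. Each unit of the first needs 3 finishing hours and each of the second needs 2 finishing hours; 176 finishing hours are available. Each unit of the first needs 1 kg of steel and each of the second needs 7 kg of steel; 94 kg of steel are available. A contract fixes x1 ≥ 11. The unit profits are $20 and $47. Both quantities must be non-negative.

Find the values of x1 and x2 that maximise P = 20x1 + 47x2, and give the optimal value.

Corner points and P = 20x1 + 47x2:
  (109/9, 0) → P = 2180/9
  (11, 0) → P = 220
  (11, 5) → P = 455

x1 = 11, x2 = 5, maximum P = 455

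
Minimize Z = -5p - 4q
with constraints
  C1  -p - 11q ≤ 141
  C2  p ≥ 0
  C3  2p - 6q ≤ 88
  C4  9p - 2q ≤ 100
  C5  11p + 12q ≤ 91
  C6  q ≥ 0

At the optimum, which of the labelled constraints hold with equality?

Vertices and Z = -5p - 4q:
  (0, 91/12) → Z = -91/3
  (0, 0) → Z = 0
  (91/11, 0) → Z = -455/11

The minimum is at (91/11, 0). Substituting into each constraint, equality holds for C5 and C6; the remaining constraints have slack.

C5 and C6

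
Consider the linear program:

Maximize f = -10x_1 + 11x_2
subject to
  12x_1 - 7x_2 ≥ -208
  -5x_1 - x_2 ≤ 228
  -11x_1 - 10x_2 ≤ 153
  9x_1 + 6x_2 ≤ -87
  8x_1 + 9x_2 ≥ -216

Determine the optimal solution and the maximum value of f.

Corner points and f = -10x_1 + 11x_2:
  (-3151/197, 452/197) → f = 36482/197
  (-619/45, 92/15) → f = 9226/45
  (2, -35/2) → f = -425/2

The optimum lies where 12x_1 - 7x_2 = -208 and 9x_1 + 6x_2 = -87.
Solving simultaneously gives x_1 = -619/45, x_2 = 92/15.

x_1 = -619/45, x_2 = 92/15, maximum f = 9226/45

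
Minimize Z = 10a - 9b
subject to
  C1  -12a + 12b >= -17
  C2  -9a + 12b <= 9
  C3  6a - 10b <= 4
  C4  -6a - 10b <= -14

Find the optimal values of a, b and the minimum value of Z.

Extreme points and Z = 10a - 9b:
  (26/3, 29/4) → Z = 257/12
  (61/24, 9/8) → Z = 367/24
  (13/27, 10/9) → Z = -140/27
  (3/2, 1/2) → Z = 21/2

At the optimal vertex, -9a + 12b = 9 and -6a - 10b = -14.
Solving simultaneously gives a = 13/27, b = 10/9.

a = 13/27, b = 10/9, minimum Z = -140/27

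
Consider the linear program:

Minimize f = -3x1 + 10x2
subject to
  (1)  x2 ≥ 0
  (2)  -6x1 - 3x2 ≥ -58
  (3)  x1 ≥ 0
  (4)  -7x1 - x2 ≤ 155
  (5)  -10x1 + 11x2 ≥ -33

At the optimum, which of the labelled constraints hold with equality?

Extreme points and f = -3x1 + 10x2:
  (0, 0) → f = 0
  (33/10, 0) → f = -99/10
  (0, 58/3) → f = 580/3
  (737/96, 191/48) → f = 1609/96

The minimum is at (33/10, 0). Substituting into each constraint, equality holds for (1) and (5); the remaining constraints have slack.

(1) and (5)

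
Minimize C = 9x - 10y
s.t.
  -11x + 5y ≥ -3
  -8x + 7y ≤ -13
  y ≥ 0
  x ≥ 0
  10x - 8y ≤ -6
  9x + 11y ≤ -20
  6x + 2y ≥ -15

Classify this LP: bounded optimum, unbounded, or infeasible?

infeasible

The boundaries 9x + 11y = -20 and 6x + 2y = -15 meet at (-125/48, 5/16), but that point violates -8x + 7y ≤ -13. Every candidate vertex is excluded by some other constraint, so the feasible region is empty.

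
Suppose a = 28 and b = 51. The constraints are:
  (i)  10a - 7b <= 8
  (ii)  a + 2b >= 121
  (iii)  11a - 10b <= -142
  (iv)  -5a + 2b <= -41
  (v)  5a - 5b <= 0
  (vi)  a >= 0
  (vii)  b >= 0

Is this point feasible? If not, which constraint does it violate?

Constraint (iv): -5a + 2b = -38, which is not ≤ -41. All other constraints are satisfied.

not feasible — violates (iv)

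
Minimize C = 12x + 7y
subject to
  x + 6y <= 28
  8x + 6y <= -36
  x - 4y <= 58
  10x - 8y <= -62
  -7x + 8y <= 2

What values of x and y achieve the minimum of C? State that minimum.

x = -118/5, y = -102/5, minimum C = -426

Vertices and C = 12x + 7y:
  (-89/4, -321/16) → C = -6519/16
  (-118/5, -102/5) → C = -426
  (-20, -69/4) → C = -1443/4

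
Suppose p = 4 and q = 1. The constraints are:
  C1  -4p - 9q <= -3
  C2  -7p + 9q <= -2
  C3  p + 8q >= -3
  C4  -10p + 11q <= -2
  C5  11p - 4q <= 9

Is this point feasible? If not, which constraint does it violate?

Constraint C5: 11p - 4q = 40, which is not ≤ 9. All other constraints are satisfied.

not feasible — violates C5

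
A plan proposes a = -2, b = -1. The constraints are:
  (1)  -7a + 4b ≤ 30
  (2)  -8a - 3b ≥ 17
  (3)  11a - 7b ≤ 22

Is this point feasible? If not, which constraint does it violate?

feasible

(1): 10 ≤ 30 ✓
(2): 19 ≥ 17 ✓
(3): -15 ≤ 22 ✓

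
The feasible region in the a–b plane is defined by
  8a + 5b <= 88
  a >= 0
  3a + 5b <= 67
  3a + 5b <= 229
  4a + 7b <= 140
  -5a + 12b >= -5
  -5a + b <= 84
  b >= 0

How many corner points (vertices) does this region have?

5

Intersecting each pair of boundary lines and keeping only the points that satisfy every inequality leaves:
  (21/5, 272/25)
  (1081/121, 400/121)
  (0, 67/5)
  (0, 0)
  (1, 0)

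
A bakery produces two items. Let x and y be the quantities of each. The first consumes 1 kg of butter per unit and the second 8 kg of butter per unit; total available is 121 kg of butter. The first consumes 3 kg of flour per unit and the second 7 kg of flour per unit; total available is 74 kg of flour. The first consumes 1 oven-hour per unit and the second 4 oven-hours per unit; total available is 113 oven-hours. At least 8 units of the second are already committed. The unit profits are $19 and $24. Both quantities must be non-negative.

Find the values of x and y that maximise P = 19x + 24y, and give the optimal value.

Corner points and P = 19x + 24y:
  (0, 74/7) → P = 1776/7
  (0, 8) → P = 192
  (6, 8) → P = 306

The binding constraints are 3x + 7y = 74 and y = 8.
Solving simultaneously gives x = 6, y = 8.

x = 6, y = 8, maximum P = 306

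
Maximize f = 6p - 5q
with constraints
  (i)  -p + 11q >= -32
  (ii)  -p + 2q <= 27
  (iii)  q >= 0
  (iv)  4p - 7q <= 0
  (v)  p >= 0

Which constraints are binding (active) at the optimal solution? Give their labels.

Extreme points and f = 6p - 5q:
  (189, 108) → f = 594
  (0, 27/2) → f = -135/2
  (0, 0) → f = 0

The maximum is at (189, 108). Substituting into each constraint, equality holds for (ii) and (iv); the remaining constraints have slack.

(ii) and (iv)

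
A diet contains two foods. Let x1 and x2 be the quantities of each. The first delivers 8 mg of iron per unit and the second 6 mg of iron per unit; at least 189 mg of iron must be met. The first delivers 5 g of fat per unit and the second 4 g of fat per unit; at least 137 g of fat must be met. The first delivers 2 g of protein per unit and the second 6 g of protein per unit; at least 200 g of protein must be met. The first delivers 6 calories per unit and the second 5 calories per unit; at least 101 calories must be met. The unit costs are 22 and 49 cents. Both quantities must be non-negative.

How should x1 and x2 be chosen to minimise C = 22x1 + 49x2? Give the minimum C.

x1 = 1, x2 = 33, minimum C = 1639

The feasible region is unbounded (it extends along (0, 1), (1, 0)), but C strictly increases along every unbounded feasible direction, so there is no improving ray and the minimum is attained at a vertex.

The binding constraints are 5x1 + 4x2 = 137 and 2x1 + 6x2 = 200.
Solving simultaneously gives x1 = 1, x2 = 33.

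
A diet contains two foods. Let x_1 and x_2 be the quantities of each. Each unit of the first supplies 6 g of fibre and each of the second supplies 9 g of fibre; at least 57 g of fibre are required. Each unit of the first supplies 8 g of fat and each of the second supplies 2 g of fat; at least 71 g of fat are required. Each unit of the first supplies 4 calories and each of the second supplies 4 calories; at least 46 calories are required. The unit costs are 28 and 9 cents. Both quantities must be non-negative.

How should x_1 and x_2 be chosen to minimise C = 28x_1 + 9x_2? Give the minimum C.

Corner points and C = 28x_1 + 9x_2:
  (0, 71/2) → C = 639/2
  (23/2, 0) → C = 322
  (8, 7/2) → C = 511/2
The feasible region is unbounded (it extends along (0, 1), (1, 0)), but C strictly increases along every unbounded feasible direction, so there is no improving ray and the minimum is attained at a vertex.

x_1 = 8, x_2 = 7/2, minimum C = 511/2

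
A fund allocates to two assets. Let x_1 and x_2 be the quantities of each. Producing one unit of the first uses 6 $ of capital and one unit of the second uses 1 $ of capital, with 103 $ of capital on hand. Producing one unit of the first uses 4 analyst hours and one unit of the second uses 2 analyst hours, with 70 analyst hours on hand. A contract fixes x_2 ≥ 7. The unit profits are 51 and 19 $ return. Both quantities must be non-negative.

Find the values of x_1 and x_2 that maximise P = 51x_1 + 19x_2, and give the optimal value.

x_1 = 14, x_2 = 7, maximum P = 847

Feasible corners and P = 51x_1 + 19x_2:
  (0, 35) → P = 665
  (0, 7) → P = 133
  (14, 7) → P = 847

At the optimal vertex, 4x_1 + 2x_2 = 70 and x_2 = 7.
Solving simultaneously gives x_1 = 14, x_2 = 7.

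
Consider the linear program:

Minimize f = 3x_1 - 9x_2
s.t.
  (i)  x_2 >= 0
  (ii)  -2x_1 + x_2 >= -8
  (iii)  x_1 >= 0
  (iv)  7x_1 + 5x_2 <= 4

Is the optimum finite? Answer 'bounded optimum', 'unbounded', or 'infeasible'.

bounded optimum

Vertices and f = 3x_1 - 9x_2:
  (0, 0) → f = 0
  (4/7, 0) → f = 12/7
  (0, 4/5) → f = -36/5
The feasible region has finitely many vertices and no improving ray; the minimum is -36/5 at (0, 4/5).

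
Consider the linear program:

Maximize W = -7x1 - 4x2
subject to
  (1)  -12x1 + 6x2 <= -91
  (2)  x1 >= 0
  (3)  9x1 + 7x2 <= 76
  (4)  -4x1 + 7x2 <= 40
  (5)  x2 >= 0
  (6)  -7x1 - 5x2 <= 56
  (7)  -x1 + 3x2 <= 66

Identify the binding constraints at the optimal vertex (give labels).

(1) and (5)

Corner points and W = -7x1 - 4x2:
  (1093/138, 31/46) → W = -8023/138
  (91/12, 0) → W = -637/12
  (76/9, 0) → W = -532/9

The maximum is at (91/12, 0). Substituting into each constraint, equality holds for (1) and (5); the remaining constraints have slack.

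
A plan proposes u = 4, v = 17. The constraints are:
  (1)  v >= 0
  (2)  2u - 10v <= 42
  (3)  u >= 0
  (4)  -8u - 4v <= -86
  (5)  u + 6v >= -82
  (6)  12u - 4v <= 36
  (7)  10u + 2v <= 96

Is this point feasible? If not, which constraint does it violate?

(1): 17 ≥ 0 ✓
(2): -162 ≤ 42 ✓
(3): 4 ≥ 0 ✓
(4): -100 ≤ -86 ✓
(5): 106 ≥ -82 ✓
(6): -20 ≤ 36 ✓
(7): 74 ≤ 96 ✓

feasible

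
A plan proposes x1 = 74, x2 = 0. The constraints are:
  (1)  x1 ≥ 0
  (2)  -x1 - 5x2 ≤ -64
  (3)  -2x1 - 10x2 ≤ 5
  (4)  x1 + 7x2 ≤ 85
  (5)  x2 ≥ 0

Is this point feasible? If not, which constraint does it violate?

(1): 74 ≥ 0 ✓
(2): -74 ≤ -64 ✓
(3): -148 ≤ 5 ✓
(4): 74 ≤ 85 ✓
(5): 0 ≥ 0 ✓

feasible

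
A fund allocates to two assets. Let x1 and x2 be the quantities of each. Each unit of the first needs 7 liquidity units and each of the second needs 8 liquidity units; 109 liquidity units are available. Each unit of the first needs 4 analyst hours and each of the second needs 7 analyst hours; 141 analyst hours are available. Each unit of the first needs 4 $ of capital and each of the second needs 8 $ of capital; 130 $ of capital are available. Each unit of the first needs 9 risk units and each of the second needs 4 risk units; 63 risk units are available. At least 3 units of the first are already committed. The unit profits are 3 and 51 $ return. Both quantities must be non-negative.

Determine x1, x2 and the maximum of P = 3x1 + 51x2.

Vertices and P = 3x1 + 51x2:
  (7, 0) → P = 21
  (3, 0) → P = 9
  (3, 9) → P = 468

The binding constraints are 9x1 + 4x2 = 63 and x1 = 3.
Solving simultaneously gives x1 = 3, x2 = 9.

x1 = 3, x2 = 9, maximum P = 468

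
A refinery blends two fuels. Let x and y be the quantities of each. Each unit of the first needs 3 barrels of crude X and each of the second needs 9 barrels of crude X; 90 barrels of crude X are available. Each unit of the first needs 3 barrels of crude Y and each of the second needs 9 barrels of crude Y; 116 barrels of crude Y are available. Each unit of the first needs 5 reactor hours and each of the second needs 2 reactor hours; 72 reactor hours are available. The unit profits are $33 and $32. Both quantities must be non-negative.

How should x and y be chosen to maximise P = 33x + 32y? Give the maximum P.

x = 12, y = 6, maximum P = 588

Vertices and P = 33x + 32y:
  (0, 0) → P = 0
  (0, 10) → P = 320
  (72/5, 0) → P = 2376/5
  (12, 6) → P = 588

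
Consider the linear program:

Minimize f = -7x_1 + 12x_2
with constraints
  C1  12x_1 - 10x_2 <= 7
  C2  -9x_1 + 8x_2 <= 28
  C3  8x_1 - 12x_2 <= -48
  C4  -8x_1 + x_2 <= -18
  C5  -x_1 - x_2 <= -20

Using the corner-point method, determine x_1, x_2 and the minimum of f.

x_1 = 207/22, x_2 = 233/22, minimum f = 1347/22

Extreme points and f = -7x_1 + 12x_2:
  (56, 133/2) → f = 406
  (207/22, 233/22) → f = 1347/22
  (132/17, 208/17) → f = 1572/17

The binding constraints are 12x_1 - 10x_2 = 7 and -x_1 - x_2 = -20.
Solving simultaneously gives x_1 = 207/22, x_2 = 233/22.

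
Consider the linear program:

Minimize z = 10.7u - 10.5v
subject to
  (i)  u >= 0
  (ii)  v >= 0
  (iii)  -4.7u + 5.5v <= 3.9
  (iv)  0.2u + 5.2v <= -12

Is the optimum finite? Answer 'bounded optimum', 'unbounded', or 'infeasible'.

The boundaries u = 0 and v = 0 meet at (0, 0), but that point violates 0.2u + 5.2v ≤ -12. Every candidate vertex is excluded by some other constraint, so the feasible region is empty.

infeasible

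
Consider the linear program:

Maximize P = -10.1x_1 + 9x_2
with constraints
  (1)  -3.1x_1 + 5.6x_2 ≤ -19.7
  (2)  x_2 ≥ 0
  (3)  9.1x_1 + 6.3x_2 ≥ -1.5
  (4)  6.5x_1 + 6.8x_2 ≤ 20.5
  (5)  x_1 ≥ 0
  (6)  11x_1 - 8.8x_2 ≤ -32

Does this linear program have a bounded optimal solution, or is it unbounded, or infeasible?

infeasible

The boundaries x_1 = 0 and 11x_1 - 8.8x_2 = -32 meet at (0, 40/11), but that point violates -3.1x_1 + 5.6x_2 ≤ -19.7. Every candidate vertex is excluded by some other constraint, so the feasible region is empty.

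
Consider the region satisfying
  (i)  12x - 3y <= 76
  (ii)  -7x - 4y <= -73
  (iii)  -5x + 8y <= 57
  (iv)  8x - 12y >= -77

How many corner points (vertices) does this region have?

3

Intersecting each pair of boundary lines and keeping only the points that satisfy every inequality leaves:
  (523/69, 344/69)
  (381/40, 383/30)
  (142/29, 1123/116)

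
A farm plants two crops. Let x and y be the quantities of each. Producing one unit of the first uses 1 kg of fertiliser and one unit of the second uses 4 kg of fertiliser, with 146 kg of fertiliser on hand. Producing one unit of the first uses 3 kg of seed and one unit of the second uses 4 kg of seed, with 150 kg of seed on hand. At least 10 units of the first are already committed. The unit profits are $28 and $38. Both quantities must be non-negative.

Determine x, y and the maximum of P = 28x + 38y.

Feasible corners and P = 28x + 38y:
  (50, 0) → P = 1400
  (10, 0) → P = 280
  (10, 30) → P = 1420

At the optimal vertex, 3x + 4y = 150 and x = 10.
Solving simultaneously gives x = 10, y = 30.

x = 10, y = 30, maximum P = 1420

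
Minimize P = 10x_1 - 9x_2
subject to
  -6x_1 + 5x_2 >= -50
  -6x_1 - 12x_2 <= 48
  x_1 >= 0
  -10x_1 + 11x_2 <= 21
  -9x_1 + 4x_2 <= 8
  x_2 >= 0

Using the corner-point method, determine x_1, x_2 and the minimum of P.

x_1 = 0, x_2 = 21/11, minimum P = -189/11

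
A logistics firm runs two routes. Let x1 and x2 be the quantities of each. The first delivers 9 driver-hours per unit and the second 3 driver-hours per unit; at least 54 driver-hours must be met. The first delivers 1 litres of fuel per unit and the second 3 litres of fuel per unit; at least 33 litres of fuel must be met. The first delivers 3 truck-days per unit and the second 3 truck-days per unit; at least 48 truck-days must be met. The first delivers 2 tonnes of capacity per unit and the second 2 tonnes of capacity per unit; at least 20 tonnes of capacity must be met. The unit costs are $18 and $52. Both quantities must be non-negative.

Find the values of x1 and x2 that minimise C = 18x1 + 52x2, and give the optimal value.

x1 = 15/2, x2 = 17/2, minimum C = 577

Vertices and C = 18x1 + 52x2:
  (0, 18) → C = 936
  (33, 0) → C = 594
  (1, 15) → C = 798
  (15/2, 17/2) → C = 577
The feasible region is unbounded (it extends along (0, 1), (1, 0)), but C strictly increases along every unbounded feasible direction, so there is no improving ray and the minimum is attained at a vertex.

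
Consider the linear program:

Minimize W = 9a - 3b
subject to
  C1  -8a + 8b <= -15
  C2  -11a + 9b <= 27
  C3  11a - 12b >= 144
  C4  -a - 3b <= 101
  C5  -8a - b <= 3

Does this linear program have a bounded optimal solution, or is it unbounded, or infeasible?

bounded optimum

Corner points and W = 9a - 3b:
  (108/107, -1185/107) → W = 4527/107
  (4, -35) → W = 141
The feasible region has finitely many vertices and no improving ray; the minimum is 4527/107 at (108/107, -1185/107).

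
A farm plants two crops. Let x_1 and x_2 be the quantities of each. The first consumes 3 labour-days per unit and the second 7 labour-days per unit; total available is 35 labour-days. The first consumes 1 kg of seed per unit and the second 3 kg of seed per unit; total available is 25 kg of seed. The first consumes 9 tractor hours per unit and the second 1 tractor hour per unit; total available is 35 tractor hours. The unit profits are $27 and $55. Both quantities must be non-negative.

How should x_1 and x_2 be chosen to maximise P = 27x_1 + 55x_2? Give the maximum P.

x_1 = 7/2, x_2 = 7/2, maximum P = 287

Vertices and P = 27x_1 + 55x_2:
  (0, 0) → P = 0
  (0, 5) → P = 275
  (35/9, 0) → P = 105
  (7/2, 7/2) → P = 287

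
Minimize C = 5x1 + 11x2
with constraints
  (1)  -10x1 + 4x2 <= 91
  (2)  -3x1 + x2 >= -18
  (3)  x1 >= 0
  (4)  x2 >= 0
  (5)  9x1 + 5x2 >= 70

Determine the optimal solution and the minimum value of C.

x1 = 20/3, x2 = 2, minimum C = 166/3

Extreme points and C = 5x1 + 11x2:
  (163/2, 453/2) → C = 2899
  (0, 91/4) → C = 1001/4
  (20/3, 2) → C = 166/3
  (0, 14) → C = 154

At the optimal vertex, -3x1 + x2 = -18 and 9x1 + 5x2 = 70.
Solving simultaneously gives x1 = 20/3, x2 = 2.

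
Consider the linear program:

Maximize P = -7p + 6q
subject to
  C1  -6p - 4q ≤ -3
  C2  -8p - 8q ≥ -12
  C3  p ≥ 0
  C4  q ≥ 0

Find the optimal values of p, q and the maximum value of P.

Corner points and P = -7p + 6q:
  (0, 3/4) → P = 9/2
  (1/2, 0) → P = -7/2
  (0, 3/2) → P = 9
  (3/2, 0) → P = -21/2

p = 0, q = 3/2, maximum P = 9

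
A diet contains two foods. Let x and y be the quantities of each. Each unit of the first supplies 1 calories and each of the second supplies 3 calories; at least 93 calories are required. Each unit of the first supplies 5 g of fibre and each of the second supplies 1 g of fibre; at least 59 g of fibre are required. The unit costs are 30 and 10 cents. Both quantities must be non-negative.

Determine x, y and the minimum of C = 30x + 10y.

Extreme points and C = 30x + 10y:
  (0, 59) → C = 590
  (93, 0) → C = 2790
  (6, 29) → C = 470
The feasible region is unbounded (it extends along (0, 1), (1, 0)), but C strictly increases along every unbounded feasible direction, so there is no improving ray and the minimum is attained at a vertex.

The optimum lies where x + 3y = 93 and 5x + y = 59.
Solving simultaneously gives x = 6, y = 29.

x = 6, y = 29, minimum C = 470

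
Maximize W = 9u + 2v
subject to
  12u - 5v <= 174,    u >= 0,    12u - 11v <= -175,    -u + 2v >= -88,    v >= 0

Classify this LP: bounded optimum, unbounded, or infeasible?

unbounded

From the feasible point (2789/72, 349/6), moving in the direction (0, 1) keeps every constraint satisfied while W increases without bound.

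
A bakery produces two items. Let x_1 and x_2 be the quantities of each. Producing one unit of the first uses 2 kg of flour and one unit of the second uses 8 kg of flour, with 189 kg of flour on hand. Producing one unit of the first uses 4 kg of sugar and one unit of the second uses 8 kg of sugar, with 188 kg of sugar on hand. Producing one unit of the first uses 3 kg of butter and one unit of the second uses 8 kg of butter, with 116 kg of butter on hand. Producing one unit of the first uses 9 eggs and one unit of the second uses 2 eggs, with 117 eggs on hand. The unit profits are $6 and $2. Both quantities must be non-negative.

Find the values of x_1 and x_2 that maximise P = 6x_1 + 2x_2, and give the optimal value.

x_1 = 32/3, x_2 = 21/2, maximum P = 85

Extreme points and P = 6x_1 + 2x_2:
  (0, 0) → P = 0
  (0, 29/2) → P = 29
  (13, 0) → P = 78
  (32/3, 21/2) → P = 85

The optimum lies where 3x_1 + 8x_2 = 116 and 9x_1 + 2x_2 = 117.
Solving simultaneously gives x_1 = 32/3, x_2 = 21/2.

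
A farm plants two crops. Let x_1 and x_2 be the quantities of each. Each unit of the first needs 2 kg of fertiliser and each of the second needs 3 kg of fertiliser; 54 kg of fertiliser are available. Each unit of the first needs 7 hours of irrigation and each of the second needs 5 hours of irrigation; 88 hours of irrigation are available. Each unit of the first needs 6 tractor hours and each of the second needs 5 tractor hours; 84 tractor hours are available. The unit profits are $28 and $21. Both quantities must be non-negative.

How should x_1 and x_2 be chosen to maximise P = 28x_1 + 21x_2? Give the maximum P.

x_1 = 4, x_2 = 12, maximum P = 364

Extreme points and P = 28x_1 + 21x_2:
  (0, 0) → P = 0
  (0, 84/5) → P = 1764/5
  (88/7, 0) → P = 352
  (4, 12) → P = 364

The binding constraints are 7x_1 + 5x_2 = 88 and 6x_1 + 5x_2 = 84.
Solving simultaneously gives x_1 = 4, x_2 = 12.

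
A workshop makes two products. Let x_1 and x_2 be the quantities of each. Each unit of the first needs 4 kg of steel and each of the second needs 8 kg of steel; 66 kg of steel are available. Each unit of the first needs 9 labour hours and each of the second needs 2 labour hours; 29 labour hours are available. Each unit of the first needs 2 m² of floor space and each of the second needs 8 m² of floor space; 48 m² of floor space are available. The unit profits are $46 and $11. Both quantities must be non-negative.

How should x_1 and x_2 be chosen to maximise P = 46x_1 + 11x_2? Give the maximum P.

Vertices and P = 46x_1 + 11x_2:
  (0, 0) → P = 0
  (0, 6) → P = 66
  (29/9, 0) → P = 1334/9
  (2, 11/2) → P = 305/2

The optimum lies where 9x_1 + 2x_2 = 29 and 2x_1 + 8x_2 = 48.
Solving simultaneously gives x_1 = 2, x_2 = 11/2.

x_1 = 2, x_2 = 11/2, maximum P = 305/2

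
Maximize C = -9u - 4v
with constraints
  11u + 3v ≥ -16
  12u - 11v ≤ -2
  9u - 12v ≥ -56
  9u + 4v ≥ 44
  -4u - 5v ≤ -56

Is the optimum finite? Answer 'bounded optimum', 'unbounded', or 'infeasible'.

bounded optimum

Extreme points and C = -9u - 4v:
  (592/45, 218/15) → C = -2648/15
  (303/52, 85/13) → C = -4087/52
  (392/93, 728/93) → C = -6440/93
The feasible region has finitely many vertices and no improving ray; the maximum is -6440/93 at (392/93, 728/93).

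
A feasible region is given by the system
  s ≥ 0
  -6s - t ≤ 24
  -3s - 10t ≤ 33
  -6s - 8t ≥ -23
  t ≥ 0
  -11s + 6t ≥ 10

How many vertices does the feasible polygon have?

3

Intersecting each pair of boundary lines and keeping only the points that satisfy every inequality leaves:
  (0, 23/8)
  (0, 5/3)
  (29/62, 313/124)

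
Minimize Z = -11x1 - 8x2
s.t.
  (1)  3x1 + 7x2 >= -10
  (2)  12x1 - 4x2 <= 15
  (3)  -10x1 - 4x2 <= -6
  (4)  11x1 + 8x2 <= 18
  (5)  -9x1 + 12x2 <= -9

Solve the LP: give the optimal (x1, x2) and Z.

x1 = 4/3, x2 = 1/4, minimum Z = -50/3

Corner points and Z = -11x1 - 8x2:
  (21/22, -39/44) → Z = -75/22
  (4/3, 1/4) → Z = -50/3
  (9/13, -3/13) → Z = -75/13

The optimum lies where 12x1 - 4x2 = 15 and -9x1 + 12x2 = -9.
Solving simultaneously gives x1 = 4/3, x2 = 1/4.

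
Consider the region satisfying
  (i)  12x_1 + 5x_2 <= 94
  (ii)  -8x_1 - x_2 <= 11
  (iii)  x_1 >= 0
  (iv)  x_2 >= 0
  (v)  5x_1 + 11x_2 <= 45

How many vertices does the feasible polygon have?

Intersecting each pair of boundary lines and keeping only the points that satisfy every inequality leaves:
  (47/6, 0)
  (809/107, 70/107)
  (0, 0)
  (0, 45/11)

4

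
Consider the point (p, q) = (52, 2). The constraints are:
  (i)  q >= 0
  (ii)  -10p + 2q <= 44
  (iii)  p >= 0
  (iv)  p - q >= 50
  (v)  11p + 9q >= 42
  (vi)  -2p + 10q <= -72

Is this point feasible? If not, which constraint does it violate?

(i): 2 ≥ 0 ✓
(ii): -516 ≤ 44 ✓
(iii): 52 ≥ 0 ✓
(iv): 50 ≥ 50 ✓
(v): 590 ≥ 42 ✓
(vi): -84 ≤ -72 ✓

feasible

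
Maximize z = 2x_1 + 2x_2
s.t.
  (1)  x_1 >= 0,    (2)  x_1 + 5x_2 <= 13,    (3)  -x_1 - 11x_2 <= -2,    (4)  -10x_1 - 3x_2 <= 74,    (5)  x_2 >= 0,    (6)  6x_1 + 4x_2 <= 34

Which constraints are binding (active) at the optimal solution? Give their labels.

(2) and (6)

Corner points and z = 2x_1 + 2x_2:
  (0, 13/5) → z = 26/5
  (0, 2/11) → z = 4/11
  (59/13, 22/13) → z = 162/13
  (2, 0) → z = 4
  (17/3, 0) → z = 34/3

The maximum is at (59/13, 22/13). Substituting into each constraint, equality holds for (2) and (6); the remaining constraints have slack.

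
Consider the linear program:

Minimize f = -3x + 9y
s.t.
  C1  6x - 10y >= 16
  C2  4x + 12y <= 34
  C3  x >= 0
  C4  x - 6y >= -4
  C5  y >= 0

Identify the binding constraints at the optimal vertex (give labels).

Feasible corners and f = -3x + 9y:
  (19/4, 5/4) → f = -3
  (8/3, 0) → f = -8
  (17/2, 0) → f = -51/2

The minimum is at (17/2, 0). Substituting into each constraint, equality holds for C2 and C5; the remaining constraints have slack.

C2 and C5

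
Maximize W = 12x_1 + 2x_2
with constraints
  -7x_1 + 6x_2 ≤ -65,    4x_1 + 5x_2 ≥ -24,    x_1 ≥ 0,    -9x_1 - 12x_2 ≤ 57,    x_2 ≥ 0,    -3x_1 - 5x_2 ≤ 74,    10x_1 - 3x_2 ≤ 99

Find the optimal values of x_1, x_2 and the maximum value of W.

x_1 = 133/13, x_2 = 43/39, maximum W = 4874/39

Feasible corners and W = 12x_1 + 2x_2:
  (65/7, 0) → W = 780/7
  (133/13, 43/39) → W = 4874/39
  (99/10, 0) → W = 594/5

The optimum lies where -7x_1 + 6x_2 = -65 and 10x_1 - 3x_2 = 99.
Solving simultaneously gives x_1 = 133/13, x_2 = 43/39.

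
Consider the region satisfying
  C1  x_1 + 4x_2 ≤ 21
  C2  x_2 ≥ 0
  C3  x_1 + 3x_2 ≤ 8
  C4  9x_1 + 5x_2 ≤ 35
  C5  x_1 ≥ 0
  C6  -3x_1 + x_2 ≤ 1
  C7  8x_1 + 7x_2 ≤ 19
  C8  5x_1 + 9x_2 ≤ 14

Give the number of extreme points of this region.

5

Intersecting each pair of boundary lines and keeping only the points that satisfy every inequality leaves:
  (0, 0)
  (19/8, 0)
  (0, 1)
  (5/32, 47/32)
  (73/37, 17/37)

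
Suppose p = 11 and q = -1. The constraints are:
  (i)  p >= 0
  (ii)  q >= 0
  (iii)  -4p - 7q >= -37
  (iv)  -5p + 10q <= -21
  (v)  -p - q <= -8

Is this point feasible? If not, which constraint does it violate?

not feasible — violates (ii)

Constraint (ii): q = -1, which is not ≥ 0. All other constraints are satisfied.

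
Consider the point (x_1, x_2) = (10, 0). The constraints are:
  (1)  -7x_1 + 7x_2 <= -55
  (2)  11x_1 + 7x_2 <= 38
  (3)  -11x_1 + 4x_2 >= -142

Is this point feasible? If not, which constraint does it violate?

not feasible — violates (2)

Constraint (2): 11x_1 + 7x_2 = 110, which is not ≤ 38. All other constraints are satisfied.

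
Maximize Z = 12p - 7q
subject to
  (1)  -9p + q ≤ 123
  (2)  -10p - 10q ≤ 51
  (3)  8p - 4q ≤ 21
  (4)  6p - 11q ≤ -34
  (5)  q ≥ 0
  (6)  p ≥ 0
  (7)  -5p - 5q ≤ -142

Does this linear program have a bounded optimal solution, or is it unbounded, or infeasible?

Feasible corners and Z = 12p - 7q:
  (0, 123) → Z = -861
  (673/60, 1031/60) → Z = 859/60
  (0, 142/5) → Z = -994/5
The feasible region has finitely many vertices and no improving ray; the maximum is 859/60 at (673/60, 1031/60).

bounded optimum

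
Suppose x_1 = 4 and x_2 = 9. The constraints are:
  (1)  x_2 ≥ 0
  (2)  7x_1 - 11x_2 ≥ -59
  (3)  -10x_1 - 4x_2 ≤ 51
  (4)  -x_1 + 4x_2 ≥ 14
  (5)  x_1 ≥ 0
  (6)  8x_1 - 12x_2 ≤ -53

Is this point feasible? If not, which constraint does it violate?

not feasible — violates (2)

Constraint (2): 7x_1 - 11x_2 = -71, which is not ≥ -59. All other constraints are satisfied.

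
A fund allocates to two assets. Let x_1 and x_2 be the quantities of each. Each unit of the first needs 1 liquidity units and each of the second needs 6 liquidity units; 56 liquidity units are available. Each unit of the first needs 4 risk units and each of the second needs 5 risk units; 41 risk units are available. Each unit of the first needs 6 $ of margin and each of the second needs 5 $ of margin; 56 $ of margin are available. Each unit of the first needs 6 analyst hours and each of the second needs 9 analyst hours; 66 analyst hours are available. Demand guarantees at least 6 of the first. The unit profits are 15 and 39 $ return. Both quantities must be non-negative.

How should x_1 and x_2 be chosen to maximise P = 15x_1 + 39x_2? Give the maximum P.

x_1 = 6, x_2 = 10/3, maximum P = 220

Corner points and P = 15x_1 + 39x_2:
  (28/3, 0) → P = 140
  (6, 0) → P = 90
  (15/2, 11/5) → P = 1983/10
  (13/2, 3) → P = 429/2
  (6, 10/3) → P = 220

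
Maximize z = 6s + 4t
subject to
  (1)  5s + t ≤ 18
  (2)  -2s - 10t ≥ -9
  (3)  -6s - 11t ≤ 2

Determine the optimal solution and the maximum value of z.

Vertices and z = 6s + 4t:
  (57/16, 3/16) → z = 177/8
  (200/49, -118/49) → z = 104/7
  (-119/38, 29/19) → z = -241/19

The optimum lies where 5s + t = 18 and -2s - 10t = -9.
Solving simultaneously gives s = 57/16, t = 3/16.

s = 57/16, t = 3/16, maximum z = 177/8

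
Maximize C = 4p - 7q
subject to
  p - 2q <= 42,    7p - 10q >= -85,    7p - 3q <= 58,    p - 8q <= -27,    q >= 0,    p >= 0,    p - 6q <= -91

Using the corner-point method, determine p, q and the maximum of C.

p = 207/13, q = 695/39, maximum C = -2381/39

Corner points and C = 4p - 7q:
  (835/49, 143/7) → C = -3667/49
  (25/2, 69/4) → C = -283/4
  (207/13, 695/39) → C = -2381/39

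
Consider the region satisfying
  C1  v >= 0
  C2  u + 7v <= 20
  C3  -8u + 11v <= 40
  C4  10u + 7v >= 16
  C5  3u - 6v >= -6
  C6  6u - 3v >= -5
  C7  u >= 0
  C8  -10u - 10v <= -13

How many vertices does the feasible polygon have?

4

The feasible vertices (each the meet of two boundaries and inside every other half-plane) are:
  (20, 0)
  (8/5, 0)
  (26/9, 22/9)
  (2/3, 4/3)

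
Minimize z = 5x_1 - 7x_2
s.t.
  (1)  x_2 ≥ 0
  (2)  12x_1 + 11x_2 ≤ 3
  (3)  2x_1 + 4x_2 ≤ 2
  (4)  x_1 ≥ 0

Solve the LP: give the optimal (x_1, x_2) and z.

Extreme points and z = 5x_1 - 7x_2:
  (1/4, 0) → z = 5/4
  (0, 0) → z = 0
  (0, 3/11) → z = -21/11

x_1 = 0, x_2 = 3/11, minimum z = -21/11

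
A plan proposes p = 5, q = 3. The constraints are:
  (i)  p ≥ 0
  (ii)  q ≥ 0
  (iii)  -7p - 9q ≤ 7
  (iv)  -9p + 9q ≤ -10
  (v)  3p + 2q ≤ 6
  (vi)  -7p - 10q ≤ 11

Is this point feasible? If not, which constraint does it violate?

Constraint (v): 3p + 2q = 21, which is not ≤ 6. All other constraints are satisfied.

not feasible — violates (v)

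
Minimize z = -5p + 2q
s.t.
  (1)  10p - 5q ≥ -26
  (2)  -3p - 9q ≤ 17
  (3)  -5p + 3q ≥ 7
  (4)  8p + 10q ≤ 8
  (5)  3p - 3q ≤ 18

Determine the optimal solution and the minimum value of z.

p = -23/37, q = 48/37, minimum z = 211/37

The binding constraints are -5p + 3q = 7 and 8p + 10q = 8.
Solving simultaneously gives p = -23/37, q = 48/37.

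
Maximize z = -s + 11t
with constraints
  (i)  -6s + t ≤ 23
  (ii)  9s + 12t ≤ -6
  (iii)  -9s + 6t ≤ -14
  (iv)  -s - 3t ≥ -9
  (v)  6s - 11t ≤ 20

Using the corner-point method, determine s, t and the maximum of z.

At the optimal vertex, 9s + 12t = -6 and -9s + 6t = -14.
Solving simultaneously gives s = 22/27, t = -10/9.

s = 22/27, t = -10/9, maximum z = -352/27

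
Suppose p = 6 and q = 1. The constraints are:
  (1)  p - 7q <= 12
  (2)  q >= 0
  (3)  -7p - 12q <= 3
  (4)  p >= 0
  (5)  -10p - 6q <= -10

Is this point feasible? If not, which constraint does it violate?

(1): -1 ≤ 12 ✓
(2): 1 ≥ 0 ✓
(3): -54 ≤ 3 ✓
(4): 6 ≥ 0 ✓
(5): -66 ≤ -10 ✓

feasible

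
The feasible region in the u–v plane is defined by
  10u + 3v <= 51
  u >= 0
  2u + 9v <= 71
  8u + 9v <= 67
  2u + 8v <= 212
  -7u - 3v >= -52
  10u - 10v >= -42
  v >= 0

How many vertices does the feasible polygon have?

Intersecting each pair of boundary lines and keeping only the points that satisfy every inequality leaves:
  (43/11, 131/33)
  (51/10, 0)
  (0, 21/5)
  (0, 0)
  (146/85, 503/85)

5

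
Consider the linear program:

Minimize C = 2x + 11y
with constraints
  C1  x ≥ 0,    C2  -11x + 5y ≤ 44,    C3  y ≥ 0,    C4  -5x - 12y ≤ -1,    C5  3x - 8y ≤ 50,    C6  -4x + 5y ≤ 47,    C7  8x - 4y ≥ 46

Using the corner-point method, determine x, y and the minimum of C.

x = 23/4, y = 0, minimum C = 23/2

The feasible region is unbounded (it extends along (5, 4), (8, 3)), but C strictly increases along every unbounded feasible direction, so there is no improving ray and the minimum is attained at a vertex.

The optimum lies where y = 0 and 8x - 4y = 46.
Solving simultaneously gives x = 23/4, y = 0.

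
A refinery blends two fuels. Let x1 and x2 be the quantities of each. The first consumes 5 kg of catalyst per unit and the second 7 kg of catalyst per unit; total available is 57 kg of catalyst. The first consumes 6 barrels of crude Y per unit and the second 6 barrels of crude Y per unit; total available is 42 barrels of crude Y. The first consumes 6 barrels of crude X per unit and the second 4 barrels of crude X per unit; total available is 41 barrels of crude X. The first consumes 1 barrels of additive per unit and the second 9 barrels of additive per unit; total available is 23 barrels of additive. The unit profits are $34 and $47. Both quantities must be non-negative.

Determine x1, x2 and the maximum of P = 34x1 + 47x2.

x1 = 5, x2 = 2, maximum P = 264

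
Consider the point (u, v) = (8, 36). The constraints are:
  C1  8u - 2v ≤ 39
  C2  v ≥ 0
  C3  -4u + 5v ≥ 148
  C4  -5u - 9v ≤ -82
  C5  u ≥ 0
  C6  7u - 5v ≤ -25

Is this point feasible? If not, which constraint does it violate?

C1: -8 ≤ 39 ✓
C2: 36 ≥ 0 ✓
C3: 148 ≥ 148 ✓
C4: -364 ≤ -82 ✓
C5: 8 ≥ 0 ✓
C6: -124 ≤ -25 ✓

feasible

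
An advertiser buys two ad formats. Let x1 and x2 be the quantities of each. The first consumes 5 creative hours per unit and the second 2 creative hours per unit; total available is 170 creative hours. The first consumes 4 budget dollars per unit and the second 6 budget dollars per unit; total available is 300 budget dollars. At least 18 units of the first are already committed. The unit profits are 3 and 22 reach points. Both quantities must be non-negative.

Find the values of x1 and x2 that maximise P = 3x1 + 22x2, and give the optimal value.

At the optimal vertex, 4x1 + 6x2 = 300 and x1 = 18.
Solving simultaneously gives x1 = 18, x2 = 38.

x1 = 18, x2 = 38, maximum P = 890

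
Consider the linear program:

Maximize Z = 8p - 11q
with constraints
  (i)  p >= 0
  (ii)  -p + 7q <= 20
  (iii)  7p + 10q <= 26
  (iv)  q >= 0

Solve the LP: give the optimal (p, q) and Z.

p = 26/7, q = 0, maximum Z = 208/7

Extreme points and Z = 8p - 11q:
  (0, 13/5) → Z = -143/5
  (0, 0) → Z = 0
  (26/7, 0) → Z = 208/7

At the optimal vertex, 7p + 10q = 26 and q = 0.
Solving simultaneously gives p = 26/7, q = 0.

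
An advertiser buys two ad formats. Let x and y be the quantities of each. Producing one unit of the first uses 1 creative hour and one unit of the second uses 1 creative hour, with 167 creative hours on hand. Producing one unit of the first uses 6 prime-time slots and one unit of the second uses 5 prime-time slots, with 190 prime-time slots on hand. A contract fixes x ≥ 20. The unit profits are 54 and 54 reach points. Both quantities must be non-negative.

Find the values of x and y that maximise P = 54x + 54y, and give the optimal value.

x = 20, y = 14, maximum P = 1836

The optimum lies where 6x + 5y = 190 and x = 20.
Solving simultaneously gives x = 20, y = 14.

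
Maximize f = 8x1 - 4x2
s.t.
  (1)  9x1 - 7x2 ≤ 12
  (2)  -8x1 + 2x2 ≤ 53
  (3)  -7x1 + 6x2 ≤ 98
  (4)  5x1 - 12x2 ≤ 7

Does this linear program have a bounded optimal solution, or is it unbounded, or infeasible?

bounded optimum

Feasible corners and f = 8x1 - 4x2:
  (758/5, 966/5) → f = 440
  (95/73, -3/73) → f = 772/73
  (-61/17, 413/34) → f = -1314/17
  (-325/43, -321/86) → f = -1958/43
The feasible region has finitely many vertices and no improving ray; the maximum is 440 at (758/5, 966/5).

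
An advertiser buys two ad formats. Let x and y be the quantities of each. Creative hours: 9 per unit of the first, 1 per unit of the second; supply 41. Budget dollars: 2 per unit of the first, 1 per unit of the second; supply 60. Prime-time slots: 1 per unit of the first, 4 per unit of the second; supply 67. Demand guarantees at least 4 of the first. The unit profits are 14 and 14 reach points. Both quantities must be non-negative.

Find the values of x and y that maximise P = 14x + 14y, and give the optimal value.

x = 4, y = 5, maximum P = 126

Extreme points and P = 14x + 14y:
  (41/9, 0) → P = 574/9
  (4, 0) → P = 56
  (4, 5) → P = 126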